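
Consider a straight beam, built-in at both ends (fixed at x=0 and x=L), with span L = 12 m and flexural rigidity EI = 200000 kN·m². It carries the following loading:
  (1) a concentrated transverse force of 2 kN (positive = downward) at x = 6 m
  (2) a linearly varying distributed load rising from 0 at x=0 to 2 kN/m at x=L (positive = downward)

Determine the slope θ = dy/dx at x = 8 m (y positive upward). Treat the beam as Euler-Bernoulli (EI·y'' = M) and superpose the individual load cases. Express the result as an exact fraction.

Load 1 — point force P=2 kN at a=6 m (b=L-a=6):
  θ_1 = Pa²(L-x)(2bL-(3b+a)(L-x))/(2L³EI)  [x>a] = 2·6²·(12-8)·(2·6·12-(3·6+6)·(12-8))/(2·12³·200000) = 1/50000 rad
Load 2 — triangular load w₀=2 kN/m (0→w₀ over full span):
  θ_2 = -w₀(2x(L-x)(L-2x)(x+2L)+x²(L-x)²)/(120LEI) = -2·(2·8·(12-8)·(12-2·8)·(8+2·12)+8²·(12-8)²)/(120·12·200000) = 7/140625 rad
Superposition: θ = Σ θ_i = 157/2250000 rad ≈ 0.000070 rad

θ(8) = 157/2250000 rad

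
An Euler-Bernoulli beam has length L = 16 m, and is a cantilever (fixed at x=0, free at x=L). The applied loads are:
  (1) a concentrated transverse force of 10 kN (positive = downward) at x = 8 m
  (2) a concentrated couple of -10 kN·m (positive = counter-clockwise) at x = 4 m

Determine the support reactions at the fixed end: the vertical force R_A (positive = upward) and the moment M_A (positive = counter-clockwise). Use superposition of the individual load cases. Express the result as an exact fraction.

R_A = 10 kN, M_A = 90 kN·m

Load 1 — point force P=10 kN at a=8 m (b=L-a=8):
  R_A = P = 10 kN
  M_A = Pa = 10·8 = 80 kN·m
Load 2 — applied couple M₀=-10 kN·m at a=4 m (b=L-a=12):
  R_A = 0 kN
  M_A = -M₀ = -(-10) = 10 kN·m
Superposition: R_A = 10 kN, M_A = 90 kN·m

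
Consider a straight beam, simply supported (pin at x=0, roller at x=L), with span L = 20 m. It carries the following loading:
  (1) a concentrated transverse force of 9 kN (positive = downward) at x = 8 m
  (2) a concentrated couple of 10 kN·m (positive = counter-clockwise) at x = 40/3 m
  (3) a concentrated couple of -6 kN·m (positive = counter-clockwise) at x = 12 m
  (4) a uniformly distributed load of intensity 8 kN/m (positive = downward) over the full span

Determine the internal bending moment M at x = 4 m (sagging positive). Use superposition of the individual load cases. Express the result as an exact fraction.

M(4) = 1392/5 kN·m

Load 1 — point force P=9 kN at a=8 m (b=L-a=12):
  M_1 = Pbx/L  [x≤a] = 9·12·4/20 = 108/5 kN·m
Load 2 — applied couple M₀=10 kN·m at a=40/3 m (b=L-a=20/3):
  M_2 = M₀x/L  [x≤a] = 10·4/20 = 2 kN·m
Load 3 — applied couple M₀=-6 kN·m at a=12 m (b=L-a=8):
  M_3 = M₀x/L  [x≤a] = (-6)·4/20 = -6/5 kN·m
Load 4 — uniform load w=8 kN/m over full span:
  M_4 = wx(L-x)/2 = 8·4·(20-4)/2 = 256 kN·m
Superposition: M = Σ M_i = 1392/5 kN·m ≈ 278.400000 kN·m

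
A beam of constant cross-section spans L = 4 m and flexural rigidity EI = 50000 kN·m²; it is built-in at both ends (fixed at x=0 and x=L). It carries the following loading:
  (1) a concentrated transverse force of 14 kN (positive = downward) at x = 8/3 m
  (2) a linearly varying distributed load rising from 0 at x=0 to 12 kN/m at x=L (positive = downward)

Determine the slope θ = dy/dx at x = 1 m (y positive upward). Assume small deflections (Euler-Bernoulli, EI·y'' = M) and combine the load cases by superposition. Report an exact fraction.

Load 1 — point force P=14 kN at a=8/3 m (b=L-a=4/3):
  θ_1 = -Pb²x(2aL-(3a+b)x)/(2L³EI)  [x≤a] = -14·(4/3)²·1·(2·(8/3)·4-(3·(8/3)+(4/3))·1)/(2·4³·50000) = -7/150000 rad
Load 2 — triangular load w₀=12 kN/m (0→w₀ over full span):
  θ_2 = -w₀(2x(L-x)(L-2x)(x+2L)+x²(L-x)²)/(120LEI) = -12·(2·1·(4-1)·(4-2·1)·(1+2·4)+1²·(4-1)²)/(120·4·50000) = -117/2000000 rad
Superposition: θ = Σ θ_i = -631/6000000 rad ≈ -0.000105 rad

θ(1) = -631/6000000 rad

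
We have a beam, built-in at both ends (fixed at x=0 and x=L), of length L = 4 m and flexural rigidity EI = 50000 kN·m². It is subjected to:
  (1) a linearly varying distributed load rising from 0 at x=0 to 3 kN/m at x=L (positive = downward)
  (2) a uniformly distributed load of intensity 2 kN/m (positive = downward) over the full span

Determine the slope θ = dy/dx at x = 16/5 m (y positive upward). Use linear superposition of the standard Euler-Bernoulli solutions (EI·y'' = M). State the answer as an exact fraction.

θ(16/5) = 72/1953125 rad

Load 1 — triangular load w₀=3 kN/m (0→w₀ over full span):
  θ_1 = -w₀(2x(L-x)(L-2x)(x+2L)+x²(L-x)²)/(120LEI) = -3·(2·(16/5)·(4-(16/5))·(4-2·(16/5))·((16/5)+2·4)+(16/5)²·(4-(16/5))²)/(120·4·50000) = 32/1953125 rad
Load 2 — uniform load w=2 kN/m over full span:
  θ_2 = -wx(L-x)(L-2x)/(12EI) = -2·(16/5)·(4-(16/5))·(4-2·(16/5))/(12·50000) = 8/390625 rad
Superposition: θ = Σ θ_i = 72/1953125 rad ≈ 0.000037 rad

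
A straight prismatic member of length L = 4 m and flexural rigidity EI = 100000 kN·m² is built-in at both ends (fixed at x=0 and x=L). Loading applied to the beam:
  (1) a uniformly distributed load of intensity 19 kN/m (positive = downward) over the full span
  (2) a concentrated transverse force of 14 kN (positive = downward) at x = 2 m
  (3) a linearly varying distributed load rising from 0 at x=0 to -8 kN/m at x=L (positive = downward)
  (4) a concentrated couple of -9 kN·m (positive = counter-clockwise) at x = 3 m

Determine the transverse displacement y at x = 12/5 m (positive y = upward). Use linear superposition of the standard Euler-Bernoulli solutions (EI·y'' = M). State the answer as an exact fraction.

Load 1 — uniform load w=19 kN/m over full span:
  y_1 = -wx²(L-x)²/(24EI) = -19·(12/5)²·(4-(12/5))²/(24·100000) = -228/1953125 m
Load 2 — point force P=14 kN at a=2 m (b=L-a=2):
  y_2 = -Pa²(L-x)²(3bL-(3b+a)(L-x))/(6L³EI)  [x>a] = -14·2²·(4-(12/5))²·(3·2·4-(3·2+2)·(4-(12/5)))/(6·4³·100000) = -49/1171875 m
Load 3 — triangular load w₀=-8 kN/m (0→w₀ over full span):
  y_3 = -w₀x²(L-x)²(x+2L)/(120LEI) = -(-8)·(12/5)²·(4-(12/5))²·((12/5)+2·4)/(120·4·100000) = 1248/48828125 m
Load 4 — applied couple M₀=-9 kN·m at a=3 m (b=L-a=1):
  y_4 = (R_Ax³/6 - M_Ax²/2)/EI  [x≤a] with R_A=-81/32, M_A=-45/16 = ((-81/32)·(12/5)³/6 - (-45/16)·(12/5)²/2)/100000 = 567/25000000 m
Superposition: y = Σ y_i = -1034159/9375000000 m ≈ -0.000110 m

y(12/5) = -1034159/9375000000 m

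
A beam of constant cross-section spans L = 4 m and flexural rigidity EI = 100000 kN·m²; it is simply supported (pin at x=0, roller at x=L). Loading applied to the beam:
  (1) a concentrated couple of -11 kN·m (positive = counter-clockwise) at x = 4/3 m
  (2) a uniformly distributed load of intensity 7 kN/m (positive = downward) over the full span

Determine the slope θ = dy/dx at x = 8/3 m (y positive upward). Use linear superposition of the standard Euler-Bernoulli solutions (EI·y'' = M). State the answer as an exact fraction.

θ(8/3) = 463/4050000 rad

Load 1 — applied couple M₀=-11 kN·m at a=4/3 m (b=L-a=8/3):
  θ_1 = (M₀x²/(2L)-M₀(x-a)+C₁)/EI  [x>a] with C₁=M₀(3b²-L²)/(6L)=-22/9 = ((-11)·(8/3)²/(2·4)-(-11)·((8/3)-(4/3))+(-22/9))/100000 = 11/450000 rad
Load 2 — uniform load w=7 kN/m over full span:
  θ_2 = -w(L³-6Lx²+4x³)/(24EI) = -7·(4³-6·4·(8/3)²+4·(8/3)³)/(24·100000) = 91/1012500 rad
Superposition: θ = Σ θ_i = 463/4050000 rad ≈ 0.000114 rad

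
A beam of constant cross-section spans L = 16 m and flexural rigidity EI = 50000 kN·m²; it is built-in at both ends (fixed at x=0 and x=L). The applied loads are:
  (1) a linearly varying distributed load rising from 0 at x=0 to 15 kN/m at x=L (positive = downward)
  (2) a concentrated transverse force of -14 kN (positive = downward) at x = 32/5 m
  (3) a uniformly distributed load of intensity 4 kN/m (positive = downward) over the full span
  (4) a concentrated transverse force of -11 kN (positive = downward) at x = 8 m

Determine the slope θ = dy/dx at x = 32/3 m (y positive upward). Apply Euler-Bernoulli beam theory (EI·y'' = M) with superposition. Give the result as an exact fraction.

Load 1 — triangular load w₀=15 kN/m (0→w₀ over full span):
  θ_1 = -w₀(2x(L-x)(L-2x)(x+2L)+x²(L-x)²)/(120LEI) = -15·(2·(32/3)·(16-(32/3))·(16-2·(32/3))·((32/3)+2·16)+(32/3)²·(16-(32/3))²)/(120·16·50000) = 896/253125 rad
Load 2 — point force P=-14 kN at a=32/5 m (b=L-a=48/5):
  θ_2 = Pa²(L-x)(2bL-(3b+a)(L-x))/(2L³EI)  [x>a] = (-14)·(32/5)²·(16-(32/3))·(2·(48/5)·16-(3·(48/5)+(32/5))·(16-(32/3)))/(2·16³·50000) = -3136/3515625 rad
Load 3 — uniform load w=4 kN/m over full span:
  θ_3 = -wx(L-x)(L-2x)/(12EI) = -4·(32/3)·(16-(32/3))·(16-2·(32/3))/(12·50000) = 512/253125 rad
Load 4 — point force P=-11 kN at a=8 m (b=L-a=8):
  θ_4 = Pa²(L-x)(2bL-(3b+a)(L-x))/(2L³EI)  [x>a] = (-11)·8²·(16-(32/3))·(2·8·16-(3·8+8)·(16-(32/3)))/(2·16³·50000) = -22/28125 rad
Superposition: θ = Σ θ_i = 123026/31640625 rad ≈ 0.003888 rad

θ(32/3) = 123026/31640625 rad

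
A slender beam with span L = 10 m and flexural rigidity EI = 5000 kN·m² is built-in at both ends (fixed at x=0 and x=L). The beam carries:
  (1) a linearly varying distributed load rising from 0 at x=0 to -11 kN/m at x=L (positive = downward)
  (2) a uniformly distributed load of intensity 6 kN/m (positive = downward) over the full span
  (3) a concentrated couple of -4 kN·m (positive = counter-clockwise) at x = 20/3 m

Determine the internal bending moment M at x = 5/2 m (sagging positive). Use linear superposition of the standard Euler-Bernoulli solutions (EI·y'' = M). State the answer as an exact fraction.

M(5/2) = 145/32 kN·m

Load 1 — triangular load w₀=-11 kN/m (0→w₀ over full span):
  M_1 = 3w₀Lx/20 - w₀L²/30 - w₀x³/(6L) = 3·(-11)·10·(5/2)/20 - (-11)·10²/30 - (-11)·(5/2)³/(6·10) = -55/32 kN·m
Load 2 — uniform load w=6 kN/m over full span:
  M_2 = wLx/2 - wL²/12 - wx²/2 = 6·10·(5/2)/2 - 6·10²/12 - 6·(5/2)²/2 = 25/4 kN·m
Load 3 — applied couple M₀=-4 kN·m at a=20/3 m (b=L-a=10/3):
  M_3 = R_Ax - M_A  [x≤a] with R_A=-8/15, M_A=-4/3 = (-8/15)·(5/2) - (-4/3) = 0 kN·m
Superposition: M = Σ M_i = 145/32 kN·m ≈ 4.531250 kN·m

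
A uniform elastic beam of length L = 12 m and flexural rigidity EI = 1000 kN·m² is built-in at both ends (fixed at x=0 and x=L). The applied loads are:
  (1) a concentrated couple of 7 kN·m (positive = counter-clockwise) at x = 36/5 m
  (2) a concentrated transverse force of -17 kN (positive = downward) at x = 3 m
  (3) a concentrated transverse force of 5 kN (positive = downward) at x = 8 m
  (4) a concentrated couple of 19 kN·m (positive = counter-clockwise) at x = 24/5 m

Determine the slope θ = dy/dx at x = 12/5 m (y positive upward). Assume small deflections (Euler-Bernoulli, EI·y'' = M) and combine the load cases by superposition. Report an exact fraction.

θ(12/5) = 70291/3750000 rad

Load 1 — applied couple M₀=7 kN·m at a=36/5 m (b=L-a=24/5):
  θ_1 = (R_Ax²/2 - M_Ax)/EI  [x≤a] with R_A=21/25, M_A=56/25 = ((21/25)·(12/5)²/2 - (56/25)·(12/5))/1000 = -231/78125 rad
Load 2 — point force P=-17 kN at a=3 m (b=L-a=9):
  θ_2 = -Pb²x(2aL-(3a+b)x)/(2L³EI)  [x≤a] = -(-17)·9²·(12/5)·(2·3·12-(3·3+9)·(12/5))/(2·12³·1000) = 1377/50000 rad
Load 3 — point force P=5 kN at a=8 m (b=L-a=4):
  θ_3 = -Pb²x(2aL-(3a+b)x)/(2L³EI)  [x≤a] = -5·4²·(12/5)·(2·8·12-(3·8+4)·(12/5))/(2·12³·1000) = -13/1875 rad
Load 4 — applied couple M₀=19 kN·m at a=24/5 m (b=L-a=36/5):
  θ_4 = (R_Ax²/2 - M_Ax)/EI  [x≤a] with R_A=57/25, M_A=57/25 = ((57/25)·(12/5)²/2 - (57/25)·(12/5))/1000 = 171/156250 rad
Superposition: θ = Σ θ_i = 70291/3750000 rad ≈ 0.018744 rad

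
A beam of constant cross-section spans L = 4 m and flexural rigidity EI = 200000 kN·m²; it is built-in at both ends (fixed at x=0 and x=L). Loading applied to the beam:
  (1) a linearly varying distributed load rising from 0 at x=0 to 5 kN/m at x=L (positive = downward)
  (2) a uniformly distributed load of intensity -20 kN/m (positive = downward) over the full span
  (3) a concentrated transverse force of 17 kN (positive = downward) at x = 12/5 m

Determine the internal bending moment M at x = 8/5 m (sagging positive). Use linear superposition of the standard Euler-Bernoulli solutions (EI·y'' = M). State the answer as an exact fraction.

M(8/5) = -13888/1875 kN·m

Load 1 — triangular load w₀=5 kN/m (0→w₀ over full span):
  M_1 = 3w₀Lx/20 - w₀L²/30 - w₀x³/(6L) = 3·5·4·(8/5)/20 - 5·4²/30 - 5·(8/5)³/(6·4) = 32/25 kN·m
Load 2 — uniform load w=-20 kN/m over full span:
  M_2 = wLx/2 - wL²/12 - wx²/2 = (-20)·4·(8/5)/2 - (-20)·4²/12 - (-20)·(8/5)²/2 = -176/15 kN·m
Load 3 — point force P=17 kN at a=12/5 m (b=L-a=8/5):
  M_3 = Pb²(3a+b)x/L³ - Pab²/L²  [x≤a] = 17·(8/5)²·(3·(12/5)+(8/5))·(8/5)/4³ - 17·(12/5)·(8/5)²/4² = 1904/625 kN·m
Superposition: M = Σ M_i = -13888/1875 kN·m ≈ -7.406933 kN·m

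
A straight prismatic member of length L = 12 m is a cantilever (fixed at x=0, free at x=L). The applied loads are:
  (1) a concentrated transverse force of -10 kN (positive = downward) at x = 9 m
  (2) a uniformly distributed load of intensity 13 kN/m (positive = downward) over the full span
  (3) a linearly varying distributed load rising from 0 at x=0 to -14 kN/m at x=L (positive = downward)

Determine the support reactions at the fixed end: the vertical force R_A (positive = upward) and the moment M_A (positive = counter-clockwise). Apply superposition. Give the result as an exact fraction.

Load 1 — point force P=-10 kN at a=9 m (b=L-a=3):
  R_A = P = (-10) = -10 kN
  M_A = Pa = (-10)·9 = -90 kN·m
Load 2 — uniform load w=13 kN/m over full span:
  R_A = wL = 13·12 = 156 kN
  M_A = wL²/2 = 13·12²/2 = 936 kN·m
Load 3 — triangular load w₀=-14 kN/m (0→w₀ over full span):
  R_A = w₀L/2 = (-14)·12/2 = -84 kN
  M_A = w₀L²/3 = (-14)·12²/3 = -672 kN·m
Superposition: R_A = 62 kN, M_A = 174 kN·m

R_A = 62 kN, M_A = 174 kN·m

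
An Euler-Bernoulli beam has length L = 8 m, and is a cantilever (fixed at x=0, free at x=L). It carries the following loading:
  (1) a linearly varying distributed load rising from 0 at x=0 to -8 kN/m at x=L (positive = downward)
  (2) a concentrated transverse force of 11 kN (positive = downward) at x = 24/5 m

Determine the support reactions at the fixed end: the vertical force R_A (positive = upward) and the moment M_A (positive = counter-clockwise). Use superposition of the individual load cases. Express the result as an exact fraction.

Load 1 — triangular load w₀=-8 kN/m (0→w₀ over full span):
  R_A = w₀L/2 = (-8)·8/2 = -32 kN
  M_A = w₀L²/3 = (-8)·8²/3 = -512/3 kN·m
Load 2 — point force P=11 kN at a=24/5 m (b=L-a=16/5):
  R_A = P = 11 kN
  M_A = Pa = 11·(24/5) = 264/5 kN·m
Superposition: R_A = -21 kN, M_A = -1768/15 kN·m

R_A = -21 kN, M_A = -1768/15 kN·m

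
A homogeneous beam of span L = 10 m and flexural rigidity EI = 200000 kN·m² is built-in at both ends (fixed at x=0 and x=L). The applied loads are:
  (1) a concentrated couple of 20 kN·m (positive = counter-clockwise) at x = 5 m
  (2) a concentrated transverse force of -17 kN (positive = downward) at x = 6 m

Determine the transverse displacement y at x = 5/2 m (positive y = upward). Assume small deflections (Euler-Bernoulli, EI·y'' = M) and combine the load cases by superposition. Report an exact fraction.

Load 1 — applied couple M₀=20 kN·m at a=5 m (b=L-a=5):
  y_1 = (R_Ax³/6 - M_Ax²/2)/EI  [x≤a] with R_A=3, M_A=5 = (3·(5/2)³/6 - 5·(5/2)²/2)/200000 = -1/25600 m
Load 2 — point force P=-17 kN at a=6 m (b=L-a=4):
  y_2 = -Pb²x²(3aL-(3a+b)x)/(6L³EI)  [x≤a] = -(-17)·4²·(5/2)²·(3·6·10-(3·6+4)·(5/2))/(6·10³·200000) = 17/96000 m
Superposition: y = Σ y_i = 53/384000 m ≈ 0.000138 m

y(5/2) = 53/384000 m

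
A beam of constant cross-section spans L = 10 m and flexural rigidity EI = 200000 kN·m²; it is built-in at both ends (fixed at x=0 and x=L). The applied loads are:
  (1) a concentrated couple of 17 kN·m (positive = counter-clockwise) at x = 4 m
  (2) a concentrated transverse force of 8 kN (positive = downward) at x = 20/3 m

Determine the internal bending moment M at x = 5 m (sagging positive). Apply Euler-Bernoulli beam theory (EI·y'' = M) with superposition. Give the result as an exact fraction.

M(5) = -106/45 kN·m

Load 1 — applied couple M₀=17 kN·m at a=4 m (b=L-a=6):
  M_1 = R_Ax - M_A - M₀  [x>a] with R_A=306/125, M_A=51/25 = (306/125)·5 - (51/25) - 17 = -34/5 kN·m
Load 2 — point force P=8 kN at a=20/3 m (b=L-a=10/3):
  M_2 = Pb²(3a+b)x/L³ - Pab²/L²  [x≤a] = 8·(10/3)²·(3·(20/3)+(10/3))·5/10³ - 8·(20/3)·(10/3)²/10² = 40/9 kN·m
Superposition: M = Σ M_i = -106/45 kN·m ≈ -2.355556 kN·m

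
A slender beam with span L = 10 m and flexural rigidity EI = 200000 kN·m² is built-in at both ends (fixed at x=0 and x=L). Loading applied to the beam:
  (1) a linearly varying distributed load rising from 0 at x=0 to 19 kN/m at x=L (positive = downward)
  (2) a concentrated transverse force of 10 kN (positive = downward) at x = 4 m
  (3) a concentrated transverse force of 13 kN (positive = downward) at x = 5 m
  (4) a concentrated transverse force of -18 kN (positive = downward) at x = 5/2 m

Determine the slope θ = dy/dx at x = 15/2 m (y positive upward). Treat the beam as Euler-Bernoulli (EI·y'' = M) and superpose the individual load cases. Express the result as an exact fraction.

θ(15/2) = 24853/51200000 rad

Load 1 — triangular load w₀=19 kN/m (0→w₀ over full span):
  θ_1 = -w₀(2x(L-x)(L-2x)(x+2L)+x²(L-x)²)/(120LEI) = -19·(2·(15/2)·(10-(15/2))·(10-2·(15/2))·((15/2)+2·10)+(15/2)²·(10-(15/2))²)/(120·10·200000) = 779/2048000 rad
Load 2 — point force P=10 kN at a=4 m (b=L-a=6):
  θ_2 = Pa²(L-x)(2bL-(3b+a)(L-x))/(2L³EI)  [x>a] = 10·4²·(10-(15/2))·(2·6·10-(3·6+4)·(10-(15/2)))/(2·10³·200000) = 13/200000 rad
Load 3 — point force P=13 kN at a=5 m (b=L-a=5):
  θ_3 = Pa²(L-x)(2bL-(3b+a)(L-x))/(2L³EI)  [x>a] = 13·5²·(10-(15/2))·(2·5·10-(3·5+5)·(10-(15/2)))/(2·10³·200000) = 13/128000 rad
Load 4 — point force P=-18 kN at a=5/2 m (b=L-a=15/2):
  θ_4 = Pa²(L-x)(2bL-(3b+a)(L-x))/(2L³EI)  [x>a] = (-18)·(5/2)²·(10-(15/2))·(2·(15/2)·10-(3·(15/2)+(5/2))·(10-(15/2)))/(2·10³·200000) = -63/1024000 rad
Superposition: θ = Σ θ_i = 24853/51200000 rad ≈ 0.000485 rad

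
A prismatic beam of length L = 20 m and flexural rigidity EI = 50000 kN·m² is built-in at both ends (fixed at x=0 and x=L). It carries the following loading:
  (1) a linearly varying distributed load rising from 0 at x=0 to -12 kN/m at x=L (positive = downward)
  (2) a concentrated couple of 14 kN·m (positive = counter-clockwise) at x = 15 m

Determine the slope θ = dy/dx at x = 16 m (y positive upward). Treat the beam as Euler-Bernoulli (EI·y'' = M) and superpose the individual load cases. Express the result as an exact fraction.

θ(16) = -491/62500 rad

Load 1 — triangular load w₀=-12 kN/m (0→w₀ over full span):
  θ_1 = -w₀(2x(L-x)(L-2x)(x+2L)+x²(L-x)²)/(120LEI) = -(-12)·(2·16·(20-16)·(20-2·16)·(16+2·20)+16²·(20-16)²)/(120·20·50000) = -128/15625 rad
Load 2 — applied couple M₀=14 kN·m at a=15 m (b=L-a=5):
  θ_2 = (R_Ax²/2 - M_Ax - M₀(x-a))/EI  [x>a] with R_A=63/80, M_A=35/8 = ((63/80)·16²/2 - (35/8)·16 - 14·(16-15))/50000 = 21/62500 rad
Superposition: θ = Σ θ_i = -491/62500 rad ≈ -0.007856 rad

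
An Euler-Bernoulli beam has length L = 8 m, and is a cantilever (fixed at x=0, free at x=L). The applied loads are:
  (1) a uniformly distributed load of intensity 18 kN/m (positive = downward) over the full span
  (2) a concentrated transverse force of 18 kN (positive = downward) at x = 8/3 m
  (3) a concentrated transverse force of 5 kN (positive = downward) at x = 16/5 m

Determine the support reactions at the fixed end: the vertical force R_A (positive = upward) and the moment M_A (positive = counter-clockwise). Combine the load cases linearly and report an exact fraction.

Load 1 — uniform load w=18 kN/m over full span:
  R_A = wL = 18·8 = 144 kN
  M_A = wL²/2 = 18·8²/2 = 576 kN·m
Load 2 — point force P=18 kN at a=8/3 m (b=L-a=16/3):
  R_A = P = 18 kN
  M_A = Pa = 18·(8/3) = 48 kN·m
Load 3 — point force P=5 kN at a=16/5 m (b=L-a=24/5):
  R_A = P = 5 kN
  M_A = Pa = 5·(16/5) = 16 kN·m
Superposition: R_A = 167 kN, M_A = 640 kN·m

R_A = 167 kN, M_A = 640 kN·m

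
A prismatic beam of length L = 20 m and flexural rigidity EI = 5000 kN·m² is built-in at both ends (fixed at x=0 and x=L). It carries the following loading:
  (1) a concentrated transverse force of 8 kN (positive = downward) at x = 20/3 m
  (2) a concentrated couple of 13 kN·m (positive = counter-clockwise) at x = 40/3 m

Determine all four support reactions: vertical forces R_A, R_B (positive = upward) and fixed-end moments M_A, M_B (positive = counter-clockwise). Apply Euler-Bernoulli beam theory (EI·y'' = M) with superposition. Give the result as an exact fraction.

Load 1 — point force P=8 kN at a=20/3 m (b=L-a=40/3):
  R_A = Pb²(3a+b)/L³ = 8·(40/3)²·(3·(20/3)+(40/3))/20³ = 160/27 kN
  M_A = Pab²/L² = 8·(20/3)·(40/3)²/20² = 640/27 kN·m
  R_B = Pa²(a+3b)/L³ = 8·(20/3)²·((20/3)+3·(40/3))/20³ = 56/27 kN
  M_B = -Pa²b/L² = -8·(20/3)²·(40/3)/20² = -320/27 kN·m
Load 2 — applied couple M₀=13 kN·m at a=40/3 m (b=L-a=20/3):
  R_A = 6M₀ab/L³ = 6·13·(40/3)·(20/3)/20³ = 13/15 kN
  M_A = M₀b(2a-b)/L² = 13·(20/3)·(2·(40/3)-(20/3))/20² = 13/3 kN·m
  R_B = -6M₀ab/L³ = -6·13·(40/3)·(20/3)/20³ = -13/15 kN
  M_B = M₀a(2b-a)/L² = 13·(40/3)·(2·(20/3)-(40/3))/20² = 0 kN·m
Superposition: R_A = 917/135 kN, M_A = 757/27 kN·m, R_B = 163/135 kN, M_B = -320/27 kN·m

R_A = 917/135 kN, M_A = 757/27 kN·m, R_B = 163/135 kN, M_B = -320/27 kN·m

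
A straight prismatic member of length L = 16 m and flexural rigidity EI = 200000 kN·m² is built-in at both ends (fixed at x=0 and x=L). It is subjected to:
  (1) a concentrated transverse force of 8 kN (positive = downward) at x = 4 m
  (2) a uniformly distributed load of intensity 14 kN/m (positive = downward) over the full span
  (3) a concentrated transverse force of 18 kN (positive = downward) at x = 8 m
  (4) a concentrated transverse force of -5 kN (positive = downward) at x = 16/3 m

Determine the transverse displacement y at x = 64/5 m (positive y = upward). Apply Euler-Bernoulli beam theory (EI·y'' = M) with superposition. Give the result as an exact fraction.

Load 1 — point force P=8 kN at a=4 m (b=L-a=12):
  y_1 = -Pa²(L-x)²(3bL-(3b+a)(L-x))/(6L³EI)  [x>a] = -8·4²·(16-(64/5))²·(3·12·16-(3·12+4)·(16-(64/5)))/(6·16³·200000) = -28/234375 m
Load 2 — uniform load w=14 kN/m over full span:
  y_2 = -wx²(L-x)²/(24EI) = -14·(64/5)²·(16-(64/5))²/(24·200000) = -28672/5859375 m
Load 3 — point force P=18 kN at a=8 m (b=L-a=8):
  y_3 = -Pa²(L-x)²(3bL-(3b+a)(L-x))/(6L³EI)  [x>a] = -18·8²·(16-(64/5))²·(3·8·16-(3·8+8)·(16-(64/5)))/(6·16³·200000) = -264/390625 m
Load 4 — point force P=-5 kN at a=16/3 m (b=L-a=32/3):
  y_4 = -Pa²(L-x)²(3bL-(3b+a)(L-x))/(6L³EI)  [x>a] = -(-5)·(16/3)²·(16-(64/5))²·(3·(32/3)·16-(3·(32/3)+(16/3))·(16-(64/5)))/(6·16³·200000) = 736/6328125 m
Superposition: y = Σ y_i = -881564/158203125 m ≈ -0.005572 m

y(64/5) = -881564/158203125 m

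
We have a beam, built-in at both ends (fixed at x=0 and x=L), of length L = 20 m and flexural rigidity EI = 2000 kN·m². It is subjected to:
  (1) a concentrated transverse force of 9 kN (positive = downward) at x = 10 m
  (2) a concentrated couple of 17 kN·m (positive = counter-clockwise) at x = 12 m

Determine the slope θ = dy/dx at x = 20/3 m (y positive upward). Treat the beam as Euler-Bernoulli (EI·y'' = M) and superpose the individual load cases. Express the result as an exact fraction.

θ(20/3) = -443/15000 rad

Load 1 — point force P=9 kN at a=10 m (b=L-a=10):
  θ_1 = -Pb²x(2aL-(3a+b)x)/(2L³EI)  [x≤a] = -9·10²·(20/3)·(2·10·20-(3·10+10)·(20/3))/(2·20³·2000) = -1/40 rad
Load 2 — applied couple M₀=17 kN·m at a=12 m (b=L-a=8):
  θ_2 = (R_Ax²/2 - M_Ax)/EI  [x≤a] with R_A=153/125, M_A=136/25 = ((153/125)·(20/3)²/2 - (136/25)·(20/3))/2000 = -17/3750 rad
Superposition: θ = Σ θ_i = -443/15000 rad ≈ -0.029533 rad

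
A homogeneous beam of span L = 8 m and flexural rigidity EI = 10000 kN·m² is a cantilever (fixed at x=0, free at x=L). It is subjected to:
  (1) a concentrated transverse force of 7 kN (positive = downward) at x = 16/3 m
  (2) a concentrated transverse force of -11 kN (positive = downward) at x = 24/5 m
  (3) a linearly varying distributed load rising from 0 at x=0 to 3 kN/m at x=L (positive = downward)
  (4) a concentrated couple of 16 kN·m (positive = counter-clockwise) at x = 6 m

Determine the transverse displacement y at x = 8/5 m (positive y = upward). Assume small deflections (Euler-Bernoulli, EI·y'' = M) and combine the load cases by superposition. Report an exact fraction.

Load 1 — point force P=7 kN at a=16/3 m (b=L-a=8/3):
  y_1 = -Px²(3a-x)/(6EI)  [x≤a] = -7·(8/5)²·(3·(16/3)-(8/5))/(6·10000) = -336/78125 m
Load 2 — point force P=-11 kN at a=24/5 m (b=L-a=16/5):
  y_2 = -Px²(3a-x)/(6EI)  [x≤a] = -(-11)·(8/5)²·(3·(24/5)-(8/5))/(6·10000) = 1408/234375 m
Load 3 — triangular load w₀=3 kN/m (0→w₀ over full span):
  y_3 = (w₀Lx³/12-w₀L²x²/6-w₀x⁵/(120L))/EI = (3·8·(8/5)³/12-3·8²·(8/5)²/6-3·(8/5)⁵/(120·8))/10000 = -72032/9765625 m
Load 4 — applied couple M₀=16 kN·m at a=6 m (b=L-a=2):
  y_4 = M₀x²/(2EI)  [x≤a] = 16·(8/5)²/(2·10000) = 32/15625 m
Superposition: y = Σ y_i = -106096/29296875 m ≈ -0.003621 m

y(8/5) = -106096/29296875 m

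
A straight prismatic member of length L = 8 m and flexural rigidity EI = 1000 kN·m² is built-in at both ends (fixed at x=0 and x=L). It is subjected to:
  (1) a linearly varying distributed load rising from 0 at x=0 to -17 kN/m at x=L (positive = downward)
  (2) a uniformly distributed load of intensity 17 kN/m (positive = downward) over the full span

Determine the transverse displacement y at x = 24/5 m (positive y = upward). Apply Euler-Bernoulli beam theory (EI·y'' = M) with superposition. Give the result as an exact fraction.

Load 1 — triangular load w₀=-17 kN/m (0→w₀ over full span):
  y_1 = -w₀x²(L-x)²(x+2L)/(120LEI) = -(-17)·(24/5)²·(8-(24/5))²·((24/5)+2·8)/(120·8·1000) = 169728/1953125 m
Load 2 — uniform load w=17 kN/m over full span:
  y_2 = -wx²(L-x)²/(24EI) = -17·(24/5)²·(8-(24/5))²/(24·1000) = -13056/78125 m
Superposition: y = Σ y_i = -156672/1953125 m ≈ -0.080216 m

y(24/5) = -156672/1953125 m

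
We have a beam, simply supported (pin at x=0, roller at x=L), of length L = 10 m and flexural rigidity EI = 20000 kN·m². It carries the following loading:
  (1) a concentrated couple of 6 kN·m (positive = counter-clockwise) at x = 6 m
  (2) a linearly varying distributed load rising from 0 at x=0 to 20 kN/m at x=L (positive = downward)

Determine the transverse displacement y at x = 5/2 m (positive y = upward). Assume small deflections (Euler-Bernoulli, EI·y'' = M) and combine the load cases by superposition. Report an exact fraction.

y(5/2) = -345017/7680000 m

Load 1 — applied couple M₀=6 kN·m at a=6 m (b=L-a=4):
  y_1 = (M₀x³/(6L)+C₁x)/EI  [x≤a] with C₁=M₀(3b²-L²)/(6L)=-26/5 = (6·(5/2)³/(6·10)+(-26/5)·(5/2))/20000 = -183/320000 m
Load 2 — triangular load w₀=20 kN/m (0→w₀ over full span):
  y_2 = -w₀x(7L⁴-10L²x²+3x⁴)/(360LEI) = -20·(5/2)·(7·10⁴-10·10²·(5/2)²+3·(5/2)⁴)/(360·10·20000) = -545/12288 m
Superposition: y = Σ y_i = -345017/7680000 m ≈ -0.044924 m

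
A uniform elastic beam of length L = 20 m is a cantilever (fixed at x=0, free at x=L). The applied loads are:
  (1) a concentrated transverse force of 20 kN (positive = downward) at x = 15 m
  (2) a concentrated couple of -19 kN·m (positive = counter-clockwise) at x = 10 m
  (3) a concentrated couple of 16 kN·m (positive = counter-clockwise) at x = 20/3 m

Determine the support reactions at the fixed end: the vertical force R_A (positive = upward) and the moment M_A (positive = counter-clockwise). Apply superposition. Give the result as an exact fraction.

R_A = 20 kN, M_A = 303 kN·m

Load 1 — point force P=20 kN at a=15 m (b=L-a=5):
  R_A = P = 20 kN
  M_A = Pa = 20·15 = 300 kN·m
Load 2 — applied couple M₀=-19 kN·m at a=10 m (b=L-a=10):
  R_A = 0 kN
  M_A = -M₀ = -(-19) = 19 kN·m
Load 3 — applied couple M₀=16 kN·m at a=20/3 m (b=L-a=40/3):
  R_A = 0 kN
  M_A = -M₀ = -16 kN·m
Superposition: R_A = 20 kN, M_A = 303 kN·m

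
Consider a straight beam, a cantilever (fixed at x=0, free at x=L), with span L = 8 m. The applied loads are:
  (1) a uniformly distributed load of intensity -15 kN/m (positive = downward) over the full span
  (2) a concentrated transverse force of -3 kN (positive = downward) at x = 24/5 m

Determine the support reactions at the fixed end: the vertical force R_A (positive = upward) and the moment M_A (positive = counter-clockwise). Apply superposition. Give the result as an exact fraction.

Load 1 — uniform load w=-15 kN/m over full span:
  R_A = wL = (-15)·8 = -120 kN
  M_A = wL²/2 = (-15)·8²/2 = -480 kN·m
Load 2 — point force P=-3 kN at a=24/5 m (b=L-a=16/5):
  R_A = P = (-3) = -3 kN
  M_A = Pa = (-3)·(24/5) = -72/5 kN·m
Superposition: R_A = -123 kN, M_A = -2472/5 kN·m

R_A = -123 kN, M_A = -2472/5 kN·m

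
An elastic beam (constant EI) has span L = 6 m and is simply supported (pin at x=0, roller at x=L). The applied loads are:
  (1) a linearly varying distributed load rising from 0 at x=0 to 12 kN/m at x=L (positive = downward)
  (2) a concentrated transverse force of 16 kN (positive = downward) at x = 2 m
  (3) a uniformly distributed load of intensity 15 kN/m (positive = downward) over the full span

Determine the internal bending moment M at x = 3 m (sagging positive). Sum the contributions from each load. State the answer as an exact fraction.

Load 1 — triangular load w₀=12 kN/m (0→w₀ over full span):
  M_1 = w₀Lx/6 - w₀x³/(6L) = 12·6·3/6 - 12·3³/(6·6) = 27 kN·m
Load 2 — point force P=16 kN at a=2 m (b=L-a=4):
  M_2 = Pa(L-x)/L  [x>a] = 16·2·(6-3)/6 = 16 kN·m
Load 3 — uniform load w=15 kN/m over full span:
  M_3 = wx(L-x)/2 = 15·3·(6-3)/2 = 135/2 kN·m
Superposition: M = Σ M_i = 221/2 kN·m ≈ 110.500000 kN·m

M(3) = 221/2 kN·m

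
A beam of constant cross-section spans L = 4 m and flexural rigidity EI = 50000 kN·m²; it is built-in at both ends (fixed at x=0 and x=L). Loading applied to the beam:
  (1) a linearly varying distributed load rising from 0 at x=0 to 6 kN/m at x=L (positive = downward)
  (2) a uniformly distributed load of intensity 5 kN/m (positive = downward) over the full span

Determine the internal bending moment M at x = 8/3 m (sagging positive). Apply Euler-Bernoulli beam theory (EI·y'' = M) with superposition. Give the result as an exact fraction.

M(8/3) = 524/135 kN·m

Load 1 — triangular load w₀=6 kN/m (0→w₀ over full span):
  M_1 = 3w₀Lx/20 - w₀L²/30 - w₀x³/(6L) = 3·6·4·(8/3)/20 - 6·4²/30 - 6·(8/3)³/(6·4) = 224/135 kN·m
Load 2 — uniform load w=5 kN/m over full span:
  M_2 = wLx/2 - wL²/12 - wx²/2 = 5·4·(8/3)/2 - 5·4²/12 - 5·(8/3)²/2 = 20/9 kN·m
Superposition: M = Σ M_i = 524/135 kN·m ≈ 3.881481 kN·m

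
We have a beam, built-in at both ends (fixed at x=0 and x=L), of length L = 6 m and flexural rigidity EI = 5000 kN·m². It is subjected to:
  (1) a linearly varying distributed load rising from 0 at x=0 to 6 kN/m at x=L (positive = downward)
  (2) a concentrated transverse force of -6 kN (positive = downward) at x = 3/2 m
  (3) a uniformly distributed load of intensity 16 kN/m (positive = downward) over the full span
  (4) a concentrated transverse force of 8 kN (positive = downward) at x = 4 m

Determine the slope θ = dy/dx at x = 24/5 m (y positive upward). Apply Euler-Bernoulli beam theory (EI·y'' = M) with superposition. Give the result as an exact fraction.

θ(24/5) = 270707/37500000 rad

Load 1 — triangular load w₀=6 kN/m (0→w₀ over full span):
  θ_1 = -w₀(2x(L-x)(L-2x)(x+2L)+x²(L-x)²)/(120LEI) = -6·(2·(24/5)·(6-(24/5))·(6-2·(24/5))·((24/5)+2·6)+(24/5)²·(6-(24/5))²)/(120·6·5000) = 432/390625 rad
Load 2 — point force P=-6 kN at a=3/2 m (b=L-a=9/2):
  θ_2 = Pa²(L-x)(2bL-(3b+a)(L-x))/(2L³EI)  [x>a] = (-6)·(3/2)²·(6-(24/5))·(2·(9/2)·6-(3·(9/2)+(3/2))·(6-(24/5)))/(2·6³·5000) = -27/100000 rad
Load 3 — uniform load w=16 kN/m over full span:
  θ_3 = -wx(L-x)(L-2x)/(12EI) = -16·(24/5)·(6-(24/5))·(6-2·(24/5))/(12·5000) = 432/78125 rad
Load 4 — point force P=8 kN at a=4 m (b=L-a=2):
  θ_4 = Pa²(L-x)(2bL-(3b+a)(L-x))/(2L³EI)  [x>a] = 8·4²·(6-(24/5))·(2·2·6-(3·2+4)·(6-(24/5)))/(2·6³·5000) = 8/9375 rad
Superposition: θ = Σ θ_i = 270707/37500000 rad ≈ 0.007219 rad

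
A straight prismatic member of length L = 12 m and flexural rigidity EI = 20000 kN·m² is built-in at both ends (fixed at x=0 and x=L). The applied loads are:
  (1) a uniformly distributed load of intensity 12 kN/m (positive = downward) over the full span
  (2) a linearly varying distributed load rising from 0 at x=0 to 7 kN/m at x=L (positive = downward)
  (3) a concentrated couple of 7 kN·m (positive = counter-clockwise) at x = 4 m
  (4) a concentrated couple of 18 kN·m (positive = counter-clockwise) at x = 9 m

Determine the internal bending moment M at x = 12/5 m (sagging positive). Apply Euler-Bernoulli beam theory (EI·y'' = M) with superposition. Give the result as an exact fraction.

M(12/5) = -30517/3000 kN·m

Load 1 — uniform load w=12 kN/m over full span:
  M_1 = wLx/2 - wL²/12 - wx²/2 = 12·12·(12/5)/2 - 12·12²/12 - 12·(12/5)²/2 = -144/25 kN·m
Load 2 — triangular load w₀=7 kN/m (0→w₀ over full span):
  M_2 = 3w₀Lx/20 - w₀L²/30 - w₀x³/(6L) = 3·7·12·(12/5)/20 - 7·12²/30 - 7·(12/5)³/(6·12) = -588/125 kN·m
Load 3 — applied couple M₀=7 kN·m at a=4 m (b=L-a=8):
  M_3 = R_Ax - M_A  [x≤a] with R_A=7/9, M_A=0 = (7/9)·(12/5) - 0 = 28/15 kN·m
Load 4 — applied couple M₀=18 kN·m at a=9 m (b=L-a=3):
  M_4 = R_Ax - M_A  [x≤a] with R_A=27/16, M_A=45/8 = (27/16)·(12/5) - (45/8) = -63/40 kN·m
Superposition: M = Σ M_i = -30517/3000 kN·m ≈ -10.172333 kN·m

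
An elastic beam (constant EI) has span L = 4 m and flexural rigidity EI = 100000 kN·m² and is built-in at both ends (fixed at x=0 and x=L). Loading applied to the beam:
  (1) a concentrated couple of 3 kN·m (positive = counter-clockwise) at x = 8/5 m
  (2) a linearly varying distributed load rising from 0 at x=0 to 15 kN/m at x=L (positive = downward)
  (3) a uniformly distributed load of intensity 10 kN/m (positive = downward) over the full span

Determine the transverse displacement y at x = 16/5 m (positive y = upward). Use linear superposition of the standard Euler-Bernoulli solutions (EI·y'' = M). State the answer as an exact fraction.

Load 1 — applied couple M₀=3 kN·m at a=8/5 m (b=L-a=12/5):
  y_1 = (R_Ax³/6 - M_Ax²/2 - M₀(x-a)²/2)/EI  [x>a] with R_A=27/25, M_A=9/25 = ((27/25)·(16/5)³/6 - (9/25)·(16/5)²/2 - 3·((16/5)-(8/5))²/2)/100000 = 21/9765625 m
Load 2 — triangular load w₀=15 kN/m (0→w₀ over full span):
  y_2 = -w₀x²(L-x)²(x+2L)/(120LEI) = -15·(16/5)²·(4-(16/5))²·((16/5)+2·4)/(120·4·100000) = -224/9765625 m
Load 3 — uniform load w=10 kN/m over full span:
  y_3 = -wx²(L-x)²/(24EI) = -10·(16/5)²·(4-(16/5))²/(24·100000) = -32/1171875 m
Superposition: y = Σ y_i = -1409/29296875 m ≈ -0.000048 m

y(16/5) = -1409/29296875 m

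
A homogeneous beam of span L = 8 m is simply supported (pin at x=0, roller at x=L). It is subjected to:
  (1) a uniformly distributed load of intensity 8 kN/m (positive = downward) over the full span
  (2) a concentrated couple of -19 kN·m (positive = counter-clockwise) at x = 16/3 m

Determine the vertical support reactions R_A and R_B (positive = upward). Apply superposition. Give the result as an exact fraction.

R_A = 237/8 kN, R_B = 275/8 kN

Load 1 — uniform load w=8 kN/m over full span:
  R_A = wL/2 = 8·8/2 = 32 kN
  R_B = wL/2 = 8·8/2 = 32 kN
Load 2 — applied couple M₀=-19 kN·m at a=16/3 m (b=L-a=8/3):
  R_A = M₀/L = (-19)/8 = -19/8 kN
  R_B = -M₀/L = -(-19)/8 = 19/8 kN
Superposition: R_A = 237/8 kN, R_B = 275/8 kN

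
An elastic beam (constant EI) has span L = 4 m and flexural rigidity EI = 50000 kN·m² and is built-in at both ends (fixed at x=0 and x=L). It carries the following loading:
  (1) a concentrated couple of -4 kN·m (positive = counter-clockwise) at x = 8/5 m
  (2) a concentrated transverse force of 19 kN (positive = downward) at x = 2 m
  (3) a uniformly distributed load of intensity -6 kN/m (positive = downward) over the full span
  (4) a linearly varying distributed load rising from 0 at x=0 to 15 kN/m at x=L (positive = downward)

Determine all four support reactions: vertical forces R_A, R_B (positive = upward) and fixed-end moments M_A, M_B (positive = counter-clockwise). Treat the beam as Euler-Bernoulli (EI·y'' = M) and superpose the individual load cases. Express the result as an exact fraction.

Load 1 — applied couple M₀=-4 kN·m at a=8/5 m (b=L-a=12/5):
  R_A = 6M₀ab/L³ = 6·(-4)·(8/5)·(12/5)/4³ = -36/25 kN
  M_A = M₀b(2a-b)/L² = (-4)·(12/5)·(2·(8/5)-(12/5))/4² = -12/25 kN·m
  R_B = -6M₀ab/L³ = -6·(-4)·(8/5)·(12/5)/4³ = 36/25 kN
  M_B = M₀a(2b-a)/L² = (-4)·(8/5)·(2·(12/5)-(8/5))/4² = -32/25 kN·m
Load 2 — point force P=19 kN at a=2 m (b=L-a=2):
  R_A = Pb²(3a+b)/L³ = 19·2²·(3·2+2)/4³ = 19/2 kN
  M_A = Pab²/L² = 19·2·2²/4² = 19/2 kN·m
  R_B = Pa²(a+3b)/L³ = 19·2²·(2+3·2)/4³ = 19/2 kN
  M_B = -Pa²b/L² = -19·2²·2/4² = -19/2 kN·m
Load 3 — uniform load w=-6 kN/m over full span:
  R_A = wL/2 = (-6)·4/2 = -12 kN
  M_A = wL²/12 = (-6)·4²/12 = -8 kN·m
  R_B = wL/2 = (-6)·4/2 = -12 kN
  M_B = -wL²/12 = -(-6)·4²/12 = 8 kN·m
Load 4 — triangular load w₀=15 kN/m (0→w₀ over full span):
  R_A = 3w₀L/20 = 3·15·4/20 = 9 kN
  M_A = w₀L²/30 = 15·4²/30 = 8 kN·m
  R_B = 7w₀L/20 = 7·15·4/20 = 21 kN
  M_B = -w₀L²/20 = -15·4²/20 = -12 kN·m
Superposition: R_A = 253/50 kN, M_A = 451/50 kN·m, R_B = 997/50 kN, M_B = -739/50 kN·m

R_A = 253/50 kN, M_A = 451/50 kN·m, R_B = 997/50 kN, M_B = -739/50 kN·m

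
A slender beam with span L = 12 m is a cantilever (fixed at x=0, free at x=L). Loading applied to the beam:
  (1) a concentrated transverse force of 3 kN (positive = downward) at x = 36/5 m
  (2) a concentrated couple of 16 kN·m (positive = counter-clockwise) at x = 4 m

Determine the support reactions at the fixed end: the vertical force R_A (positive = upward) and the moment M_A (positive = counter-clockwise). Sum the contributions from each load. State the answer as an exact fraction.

R_A = 3 kN, M_A = 28/5 kN·m

Load 1 — point force P=3 kN at a=36/5 m (b=L-a=24/5):
  R_A = P = 3 kN
  M_A = Pa = 3·(36/5) = 108/5 kN·m
Load 2 — applied couple M₀=16 kN·m at a=4 m (b=L-a=8):
  R_A = 0 kN
  M_A = -M₀ = -16 kN·m
Superposition: R_A = 3 kN, M_A = 28/5 kN·m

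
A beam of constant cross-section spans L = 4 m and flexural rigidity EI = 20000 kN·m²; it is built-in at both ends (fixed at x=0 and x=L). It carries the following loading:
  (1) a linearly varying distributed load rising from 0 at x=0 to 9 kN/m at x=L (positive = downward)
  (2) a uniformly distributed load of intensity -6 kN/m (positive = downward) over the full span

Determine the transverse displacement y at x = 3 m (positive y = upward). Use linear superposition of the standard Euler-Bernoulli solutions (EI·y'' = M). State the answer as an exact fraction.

y(3) = 63/3200000 m

Load 1 — triangular load w₀=9 kN/m (0→w₀ over full span):
  y_1 = -w₀x²(L-x)²(x+2L)/(120LEI) = -9·3²·(4-3)²·(3+2·4)/(120·4·20000) = -297/3200000 m
Load 2 — uniform load w=-6 kN/m over full span:
  y_2 = -wx²(L-x)²/(24EI) = -(-6)·3²·(4-3)²/(24·20000) = 9/80000 m
Superposition: y = Σ y_i = 63/3200000 m ≈ 0.000020 m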